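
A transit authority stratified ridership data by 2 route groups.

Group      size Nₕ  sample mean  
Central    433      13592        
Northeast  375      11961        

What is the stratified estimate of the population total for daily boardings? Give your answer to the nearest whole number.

10370711

Population total = Σ Nₕ·x̄ₕ (each stratum's size times its mean).
433·13592 + 375·11961 = 5885336 + 4485375 = 10370711.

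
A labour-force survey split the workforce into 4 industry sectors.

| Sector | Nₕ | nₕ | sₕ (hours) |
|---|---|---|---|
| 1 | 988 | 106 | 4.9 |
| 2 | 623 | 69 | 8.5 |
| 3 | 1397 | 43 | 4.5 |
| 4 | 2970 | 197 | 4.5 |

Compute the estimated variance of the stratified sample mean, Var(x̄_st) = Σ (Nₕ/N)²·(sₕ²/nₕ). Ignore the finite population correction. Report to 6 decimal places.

0.068650

N = 5978. Term for each stratum: Wₕ²sₕ²/nₕ.
Var(x̄_st) = 0.006187117 + 0.011372424 + 0.025718022 + 0.025372302 = 0.068649866 → 0.068650.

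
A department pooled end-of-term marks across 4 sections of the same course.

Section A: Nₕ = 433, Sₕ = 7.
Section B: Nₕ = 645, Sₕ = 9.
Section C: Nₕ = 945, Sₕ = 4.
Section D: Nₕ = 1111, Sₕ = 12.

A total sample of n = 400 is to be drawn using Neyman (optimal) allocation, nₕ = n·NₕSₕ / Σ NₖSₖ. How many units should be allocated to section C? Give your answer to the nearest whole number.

Σ NₕSₕ = 433·7 + 645·9 + 945·4 + 1111·12 = 25948.
Share for C: 3780/25948 = 0.14568.
n_C = 400 × 0.14568 = 58.270... → 58.

58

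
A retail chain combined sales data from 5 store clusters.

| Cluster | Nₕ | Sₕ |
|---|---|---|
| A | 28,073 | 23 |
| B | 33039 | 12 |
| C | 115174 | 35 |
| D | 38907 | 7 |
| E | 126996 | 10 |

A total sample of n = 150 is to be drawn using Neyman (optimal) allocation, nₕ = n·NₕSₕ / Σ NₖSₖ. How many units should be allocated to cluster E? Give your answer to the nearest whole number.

Σ NₕSₕ = 28073·23 + 33039·12 + 115174·35 + 38907·7 + 126996·10 = 6615546.
Share for E: 1269960/6615546 = 0.19197.
n_E = 150 × 0.19197 = 28.795... → 29.

29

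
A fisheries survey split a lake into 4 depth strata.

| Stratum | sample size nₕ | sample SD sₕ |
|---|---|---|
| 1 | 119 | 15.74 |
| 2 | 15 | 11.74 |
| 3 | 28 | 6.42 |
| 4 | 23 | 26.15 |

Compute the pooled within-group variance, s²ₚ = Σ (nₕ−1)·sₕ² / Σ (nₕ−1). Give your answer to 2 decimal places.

261.44

1: (119−1)·15.74² = 118·247.7476 = 29234.2168
2: (15−1)·11.74² = 14·137.8276 = 1929.5864
3: (28−1)·6.42² = 27·41.2164 = 1112.8428
4: (23−1)·26.15² = 22·683.8225 = 15044.095
Numerator = 47320.741; denominator = Σ(nₕ−1) = 181.
s²ₚ = 47320.741/181 = 261.4406... → 261.44.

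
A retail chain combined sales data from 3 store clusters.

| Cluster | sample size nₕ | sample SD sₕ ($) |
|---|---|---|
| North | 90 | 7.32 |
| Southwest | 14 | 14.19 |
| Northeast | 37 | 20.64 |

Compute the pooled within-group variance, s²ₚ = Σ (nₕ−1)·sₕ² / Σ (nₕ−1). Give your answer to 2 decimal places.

164.66

Degrees of freedom: 89 + 13 + 36 = 138.
Σ(nₕ−1)sₕ² = 89·53.5824 + 13·201.3561 + 36·426.0096 = 22722.8085.
s²ₚ = 22722.8085 / 138 = 164.6580... → 164.66.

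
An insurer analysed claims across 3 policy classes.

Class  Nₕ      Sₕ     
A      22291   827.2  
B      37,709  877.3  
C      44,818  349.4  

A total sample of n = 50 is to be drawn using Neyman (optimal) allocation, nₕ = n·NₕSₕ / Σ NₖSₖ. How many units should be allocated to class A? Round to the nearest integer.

Σ NₕSₕ = 22291·827.2 + 37709·877.3 + 44818·349.4 = 67180630.1.
Share for A: 18439115.2/67180630.1 = 0.27447.
n_A = 50 × 0.27447 = 13.724... → 14.

14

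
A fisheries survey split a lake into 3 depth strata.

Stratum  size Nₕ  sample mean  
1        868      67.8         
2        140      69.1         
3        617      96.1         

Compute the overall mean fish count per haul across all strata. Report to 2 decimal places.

78.66

N = 868 + 140 + 617 = 1625.
Weight each subgroup mean by Nₕ/N and sum.
Σ Nₕx̄ₕ = 868·67.8 + 140·69.1 + 617·96.1 = 58850.4 + 9674 + 59293.7 = 127818.1.
Divide by N: 127818.1 / 1625 = 78.6573... → 78.66.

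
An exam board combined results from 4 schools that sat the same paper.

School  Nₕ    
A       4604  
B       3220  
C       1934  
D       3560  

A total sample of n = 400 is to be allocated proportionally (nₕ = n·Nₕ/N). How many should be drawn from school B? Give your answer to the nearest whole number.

N = 4604 + 3220 + 1934 + 3560 = 13318.
n_B = 400·3220/13318 = 96.711... → 97.

97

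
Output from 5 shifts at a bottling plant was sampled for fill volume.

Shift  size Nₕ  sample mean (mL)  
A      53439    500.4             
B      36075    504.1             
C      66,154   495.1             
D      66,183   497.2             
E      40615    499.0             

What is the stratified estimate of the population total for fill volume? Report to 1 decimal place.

130852201.1

Estimate total by summing Nₕ·x̄ₕ over strata.
53439·500.4 + 36075·504.1 + 66154·495.1 + 66183·497.2 + 40615·499.0 = 26740875.6 + 18185407.5 + 32752845.4 + 32906187.6 + 20266885 = 130852201.1.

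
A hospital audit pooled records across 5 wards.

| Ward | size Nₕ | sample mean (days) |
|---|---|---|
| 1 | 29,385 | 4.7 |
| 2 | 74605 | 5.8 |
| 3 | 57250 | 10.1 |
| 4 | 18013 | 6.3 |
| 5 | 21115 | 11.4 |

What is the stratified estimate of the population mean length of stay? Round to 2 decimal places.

N = 29385 + 74605 + 57250 + 18013 + 21115 = 200368.
Weight each subgroup mean by Nₕ/N and sum.
Σ Nₕx̄ₕ = 29385·4.7 + 74605·5.8 + 57250·10.1 + 18013·6.3 + 21115·11.4 = 138109.5 + 432709 + 578225 + 113481.9 + 240711 = 1503236.4.
Divide by N: 1503236.4 / 200368 = 7.5024... → 7.50.

7.50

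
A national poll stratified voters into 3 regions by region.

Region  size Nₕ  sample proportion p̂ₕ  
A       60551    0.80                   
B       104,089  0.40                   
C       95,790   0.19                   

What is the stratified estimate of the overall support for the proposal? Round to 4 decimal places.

Wₕ = Nₕ/N with N = 260430: 0.2325, 0.3997, 0.3678.
p̂_st = 0.2325·0.80 + 0.3997·0.40 + 0.3678·0.19 ≈ 0.415760... → 0.4158.

0.4158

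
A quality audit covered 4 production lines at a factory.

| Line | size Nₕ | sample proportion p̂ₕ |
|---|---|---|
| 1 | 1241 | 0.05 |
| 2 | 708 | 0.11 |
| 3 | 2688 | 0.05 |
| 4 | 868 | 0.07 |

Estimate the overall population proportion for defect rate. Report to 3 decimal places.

0.061

Wₕ = Nₕ/N with N = 5505: 0.2254, 0.1286, 0.4883, 0.1577.
p̂_st = 0.2254·0.05 + 0.1286·0.11 + 0.4883·0.05 + 0.1577·0.07 ≈ 0.06087... → 0.061.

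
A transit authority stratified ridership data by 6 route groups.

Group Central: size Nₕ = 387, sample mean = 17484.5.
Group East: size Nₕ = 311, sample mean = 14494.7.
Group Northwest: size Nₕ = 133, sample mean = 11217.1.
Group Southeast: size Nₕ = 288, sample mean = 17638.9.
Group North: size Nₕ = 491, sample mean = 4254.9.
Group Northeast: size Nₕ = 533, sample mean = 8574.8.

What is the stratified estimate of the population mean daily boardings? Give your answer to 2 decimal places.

N = 2143; weights Wₕ = Nₕ/N = (0.1806, 0.1451, 0.0621, 0.1344, 0.2291, 0.2487).
x̄_st = Σ Wₕ·x̄ₕ = 0.1806·17484.5 + 0.1451·14494.7 + 0.0621·11217.1 + 0.1344·17638.9 + 0.2291·4254.9 + 0.2487·8574.8 ≈ 11435.2566...
→ 11435.26.

11435.26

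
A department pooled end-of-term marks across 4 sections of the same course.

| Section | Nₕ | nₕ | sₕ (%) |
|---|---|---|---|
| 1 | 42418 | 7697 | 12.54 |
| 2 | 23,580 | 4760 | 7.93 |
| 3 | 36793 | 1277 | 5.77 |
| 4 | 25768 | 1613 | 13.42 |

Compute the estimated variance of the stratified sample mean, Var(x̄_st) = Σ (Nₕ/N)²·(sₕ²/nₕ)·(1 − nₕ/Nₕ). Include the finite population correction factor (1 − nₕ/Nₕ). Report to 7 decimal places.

0.0084415

N = 128559. Term for each stratum: Wₕ²sₕ²/nₕ·(1−nₕ/Nₕ).
Var(x̄_st) = 0.0018205853 + 0.0003547300 + 0.0020613180 + 0.0042048785 = 0.0084415117 → 0.0084415.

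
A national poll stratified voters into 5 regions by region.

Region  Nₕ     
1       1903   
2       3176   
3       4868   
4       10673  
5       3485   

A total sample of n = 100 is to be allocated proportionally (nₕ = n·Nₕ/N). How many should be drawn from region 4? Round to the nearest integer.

N = 1903 + 3176 + 4868 + 10673 + 3485 = 24105.
n_4 = 100·10673/24105 = 44.277... → 44.

44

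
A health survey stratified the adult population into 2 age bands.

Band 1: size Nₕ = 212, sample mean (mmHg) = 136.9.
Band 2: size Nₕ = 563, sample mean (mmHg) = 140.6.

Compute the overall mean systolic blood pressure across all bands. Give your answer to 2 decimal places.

N = 775; weights Wₕ = Nₕ/N = (0.2735, 0.7265).
x̄_st = Σ Wₕ·x̄ₕ = 0.2735·136.9 + 0.7265·140.6 ≈ 139.5879...
→ 139.59.

139.59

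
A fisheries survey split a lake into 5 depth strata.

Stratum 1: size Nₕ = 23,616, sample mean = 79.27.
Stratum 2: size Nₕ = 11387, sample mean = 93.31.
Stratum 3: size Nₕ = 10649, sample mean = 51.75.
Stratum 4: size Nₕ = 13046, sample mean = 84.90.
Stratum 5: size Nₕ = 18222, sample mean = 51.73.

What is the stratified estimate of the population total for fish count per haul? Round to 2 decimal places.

5535876.50

Population total = Σ Nₕ·x̄ₕ (each stratum's size times its mean).
23616·79.27 + 11387·93.31 + 10649·51.75 + 13046·84.90 + 18222·51.73 = 1872040.32 + 1062520.97 + 551085.75 + 1107605.4 + 942624.06 = 5535876.50.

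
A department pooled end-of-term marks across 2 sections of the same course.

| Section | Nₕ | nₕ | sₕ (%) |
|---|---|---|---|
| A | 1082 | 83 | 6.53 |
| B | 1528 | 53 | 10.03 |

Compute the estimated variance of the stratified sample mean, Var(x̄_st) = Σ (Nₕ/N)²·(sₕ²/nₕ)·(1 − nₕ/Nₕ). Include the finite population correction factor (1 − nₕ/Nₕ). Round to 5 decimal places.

0.70952

N = 2610. Term for each stratum: Wₕ²sₕ²/nₕ·(1−nₕ/Nₕ).
Var(x̄_st) = 0.08151922 + 0.62800103 = 0.70952025 → 0.70952.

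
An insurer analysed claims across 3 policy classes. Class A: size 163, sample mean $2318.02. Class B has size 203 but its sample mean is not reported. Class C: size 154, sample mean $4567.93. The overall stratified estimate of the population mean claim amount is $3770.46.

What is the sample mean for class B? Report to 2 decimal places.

4331.73

N = 163 + 203 + 154 = 520.
Overall total = μ·N = 3770.46·520 = 1960639.2.
Subtract the known strata: 163·2318.02 + 154·4567.93 = 1081298.48.
Remaining total for class B: 1960639.2 − 1081298.48 = 879340.72.
Divide by its size: 879340.72 / 203 = 4331.7277... → 4331.73.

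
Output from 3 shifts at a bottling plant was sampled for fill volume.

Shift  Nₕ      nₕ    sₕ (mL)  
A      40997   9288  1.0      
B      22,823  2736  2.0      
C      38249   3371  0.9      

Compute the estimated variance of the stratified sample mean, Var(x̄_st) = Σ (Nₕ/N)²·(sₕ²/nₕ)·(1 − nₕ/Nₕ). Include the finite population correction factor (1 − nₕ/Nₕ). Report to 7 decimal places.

0.0001085

N = 102069. Term for each stratum: Wₕ²sₕ²/nₕ·(1−nₕ/Nₕ).
Var(x̄_st) = 0.0000134346 + 0.0000643345 + 0.0000307688 = 0.0001085379 → 0.0001085.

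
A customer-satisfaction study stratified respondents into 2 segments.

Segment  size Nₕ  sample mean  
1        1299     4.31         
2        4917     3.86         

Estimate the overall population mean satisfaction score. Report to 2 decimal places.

x̄_st = (Σ Nₕx̄ₕ) / (Σ Nₕ) = (1299·4.31 + 4917·3.86) / 6216
= 24578.31 / 6216 = 3.9540... → 3.95.

3.95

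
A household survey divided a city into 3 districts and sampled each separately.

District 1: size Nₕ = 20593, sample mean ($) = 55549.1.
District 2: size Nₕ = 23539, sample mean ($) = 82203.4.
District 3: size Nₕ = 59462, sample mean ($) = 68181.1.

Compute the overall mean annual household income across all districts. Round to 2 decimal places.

68856.24

x̄_st = (Σ Nₕx̄ₕ) / (Σ Nₕ) = (20593·55549.1 + 23539·82203.4 + 59462·68181.1) / 103594
= 7133093017.1 / 103594 = 68856.2370... → 68856.24.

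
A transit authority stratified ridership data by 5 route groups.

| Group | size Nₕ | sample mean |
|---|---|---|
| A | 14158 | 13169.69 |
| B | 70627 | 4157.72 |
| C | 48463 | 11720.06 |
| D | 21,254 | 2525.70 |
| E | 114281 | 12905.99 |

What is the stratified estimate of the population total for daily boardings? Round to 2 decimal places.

A: 14158·13169.69 = 186456471.02
B: 70627·4157.72 = 293647290.44
C: 48463·11720.06 = 567989267.78
D: 21254·2525.70 = 53681227.8
E: 114281·12905.99 = 1474909443.19
τ̂ = Σ Nₕx̄ₕ = 2576683700.23.

2576683700.23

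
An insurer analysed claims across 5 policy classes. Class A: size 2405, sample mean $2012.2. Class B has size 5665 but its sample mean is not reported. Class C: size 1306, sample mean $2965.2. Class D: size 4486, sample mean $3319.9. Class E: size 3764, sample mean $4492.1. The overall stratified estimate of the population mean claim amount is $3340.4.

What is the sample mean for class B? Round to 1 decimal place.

3241.8

Σ Nₕx̄ₕ = N·μ, so 5665·x̄_B = 17626·3340.4 − (2405·2012.2 + 1306·2965.2 + 4486·3319.9 + 3764·4492.1).
= 58877890.4 − 40513228 = 18364662.4.
x̄_B = 18364662.4 / 5665 = 3241.776... → 3241.8.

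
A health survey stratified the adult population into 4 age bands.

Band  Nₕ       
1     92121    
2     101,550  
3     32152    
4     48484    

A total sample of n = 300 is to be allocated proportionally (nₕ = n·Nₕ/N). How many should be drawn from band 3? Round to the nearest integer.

35

Share of band 3 = 32152/274307 = 0.11721.
Allocate 300 × 0.11721 = 35.164... → 35.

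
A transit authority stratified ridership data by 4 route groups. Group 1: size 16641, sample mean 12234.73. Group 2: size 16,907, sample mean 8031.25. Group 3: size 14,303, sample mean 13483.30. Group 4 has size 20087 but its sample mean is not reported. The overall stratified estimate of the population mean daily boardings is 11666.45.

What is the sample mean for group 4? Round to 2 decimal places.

12961.67

Σ Nₕx̄ₕ = N·μ, so 20087·x̄_4 = 67938·11666.45 − (16641·12234.73 + 16907·8031.25 + 14303·13483.30).
= 792595280.1 − 532234125.58 = 260361154.52.
x̄_4 = 260361154.52 / 20087 = 12961.6744... → 12961.67.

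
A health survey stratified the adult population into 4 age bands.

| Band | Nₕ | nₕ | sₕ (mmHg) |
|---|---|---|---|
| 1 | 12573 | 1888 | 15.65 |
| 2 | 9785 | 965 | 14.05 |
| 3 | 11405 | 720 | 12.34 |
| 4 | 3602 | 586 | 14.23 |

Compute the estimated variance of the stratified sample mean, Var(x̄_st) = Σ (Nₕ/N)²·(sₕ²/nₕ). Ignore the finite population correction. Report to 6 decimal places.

N = 37365. Term for each stratum: Wₕ²sₕ²/nₕ.
Var(x̄_st) = 0.014688402 + 0.014028687 + 0.019704183 + 0.003211217 = 0.051632489 → 0.051632.

0.051632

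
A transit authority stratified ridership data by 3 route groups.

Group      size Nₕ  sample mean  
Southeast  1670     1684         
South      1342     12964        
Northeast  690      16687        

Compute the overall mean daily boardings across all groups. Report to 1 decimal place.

x̄_st = (Σ Nₕx̄ₕ) / (Σ Nₕ) = (1670·1684 + 1342·12964 + 690·16687) / 3702
= 31723998 / 3702 = 8569.421... → 8569.4.

8569.4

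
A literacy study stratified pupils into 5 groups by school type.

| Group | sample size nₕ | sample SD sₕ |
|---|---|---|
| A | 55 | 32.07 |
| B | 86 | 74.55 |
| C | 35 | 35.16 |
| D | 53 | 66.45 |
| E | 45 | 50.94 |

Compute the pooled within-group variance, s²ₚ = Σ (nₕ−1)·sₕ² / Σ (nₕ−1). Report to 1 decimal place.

3396.9

A: (55−1)·32.07² = 54·1028.4849 = 55538.1846
B: (86−1)·74.55² = 85·5557.7025 = 472404.7125
C: (35−1)·35.16² = 34·1236.2256 = 42031.6704
D: (53−1)·66.45² = 52·4415.6025 = 229611.33
E: (45−1)·50.94² = 44·2594.8836 = 114174.8784
Numerator = 913760.7759; denominator = Σ(nₕ−1) = 269.
s²ₚ = 913760.7759/269 = 3396.880... → 3396.9.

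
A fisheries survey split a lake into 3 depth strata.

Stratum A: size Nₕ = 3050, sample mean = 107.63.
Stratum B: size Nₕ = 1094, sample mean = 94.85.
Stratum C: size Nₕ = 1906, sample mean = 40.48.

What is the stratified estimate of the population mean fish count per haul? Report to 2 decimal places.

84.16

N = 3050 + 1094 + 1906 = 6050.
Weight each subgroup mean by Nₕ/N and sum.
Σ Nₕx̄ₕ = 3050·107.63 + 1094·94.85 + 1906·40.48 = 328271.5 + 103765.9 + 77154.88 = 509192.28.
Divide by N: 509192.28 / 6050 = 84.1640... → 84.16.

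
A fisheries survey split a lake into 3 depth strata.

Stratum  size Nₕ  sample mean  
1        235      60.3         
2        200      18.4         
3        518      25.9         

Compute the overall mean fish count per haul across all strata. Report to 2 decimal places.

32.81

N = 235 + 200 + 518 = 953.
Weight each subgroup mean by Nₕ/N and sum.
Σ Nₕx̄ₕ = 235·60.3 + 200·18.4 + 518·25.9 = 14170.5 + 3680 + 13416.2 = 31266.7.
Divide by N: 31266.7 / 953 = 32.8087... → 32.81.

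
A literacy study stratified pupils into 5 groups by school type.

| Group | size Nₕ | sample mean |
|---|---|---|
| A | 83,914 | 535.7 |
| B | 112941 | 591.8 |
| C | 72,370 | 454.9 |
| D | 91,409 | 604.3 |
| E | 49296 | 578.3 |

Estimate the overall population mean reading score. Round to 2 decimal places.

557.31

x̄_st = (Σ Nₕx̄ₕ) / (Σ Nₕ) = (83914·535.7 + 112941·591.8 + 72370·454.9 + 91409·604.3 + 49296·578.3) / 409930
= 228458662.1 / 409930 = 557.3114... → 557.31.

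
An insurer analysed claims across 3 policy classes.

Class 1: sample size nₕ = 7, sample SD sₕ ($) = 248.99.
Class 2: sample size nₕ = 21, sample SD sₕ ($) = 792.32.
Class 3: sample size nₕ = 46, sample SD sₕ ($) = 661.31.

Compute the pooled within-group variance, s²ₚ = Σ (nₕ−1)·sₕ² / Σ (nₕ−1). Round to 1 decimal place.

459257.6

Degrees of freedom: 6 + 20 + 45 = 71.
Σ(nₕ−1)sₕ² = 6·61996.0201 + 20·627770.9824 + 45·437330.9161 = 32607286.9931.
s²ₚ = 32607286.9931 / 71 = 459257.563... → 459257.6.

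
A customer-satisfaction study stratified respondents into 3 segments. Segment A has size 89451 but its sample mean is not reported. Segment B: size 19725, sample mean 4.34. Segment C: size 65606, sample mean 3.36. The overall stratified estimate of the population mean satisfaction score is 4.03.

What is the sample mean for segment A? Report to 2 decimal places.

4.45

N = 89451 + 19725 + 65606 = 174782.
Overall total = μ·N = 4.03·174782 = 704371.46.
Subtract the known strata: 19725·4.34 + 65606·3.36 = 306042.66.
Remaining total for segment A: 704371.46 − 306042.66 = 398328.8.
Divide by its size: 398328.8 / 89451 = 4.4530... → 4.45.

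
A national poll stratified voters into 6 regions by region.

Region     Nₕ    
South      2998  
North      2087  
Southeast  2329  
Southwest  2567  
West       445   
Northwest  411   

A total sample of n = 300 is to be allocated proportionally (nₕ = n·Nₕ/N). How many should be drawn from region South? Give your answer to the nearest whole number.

N = 2998 + 2087 + 2329 + 2567 + 445 + 411 = 10837.
n_South = 300·2998/10837 = 82.993... → 83.

83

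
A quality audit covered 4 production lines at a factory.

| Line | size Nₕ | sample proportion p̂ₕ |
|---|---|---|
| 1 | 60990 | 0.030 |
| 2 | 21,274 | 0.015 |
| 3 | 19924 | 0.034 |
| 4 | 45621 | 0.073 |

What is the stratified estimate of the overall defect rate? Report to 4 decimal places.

0.0417

N = 60990 + 21274 + 19924 + 45621 = 147809.
Overall proportion = Σ (Nₕ/N)·p̂ₕ.
Σ Nₕp̂ₕ = 1829.7 + 319.11 + 677.416 + 3330.333 = 6156.559.
6156.559 / 147809 = 0.041652... → 0.0417.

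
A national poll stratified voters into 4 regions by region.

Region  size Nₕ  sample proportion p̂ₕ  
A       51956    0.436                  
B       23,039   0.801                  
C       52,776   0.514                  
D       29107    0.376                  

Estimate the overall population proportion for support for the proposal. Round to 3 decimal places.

Wₕ = Nₕ/N with N = 156878: 0.3312, 0.1469, 0.3364, 0.1855.
p̂_st = 0.3312·0.436 + 0.1469·0.801 + 0.3364·0.514 + 0.1855·0.376 ≈ 0.50471... → 0.505.

0.505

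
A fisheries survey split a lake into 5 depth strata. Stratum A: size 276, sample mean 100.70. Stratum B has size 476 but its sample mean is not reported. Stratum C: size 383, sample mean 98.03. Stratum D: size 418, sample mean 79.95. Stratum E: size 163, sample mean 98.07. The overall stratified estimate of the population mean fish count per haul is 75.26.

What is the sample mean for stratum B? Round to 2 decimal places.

30.26

Σ Nₕx̄ₕ = N·μ, so 476·x̄_B = 1716·75.26 − (276·100.70 + 383·98.03 + 418·79.95 + 163·98.07).
= 129146.16 − 114743.2 = 14402.96.
x̄_B = 14402.96 / 476 = 30.2583... → 30.26.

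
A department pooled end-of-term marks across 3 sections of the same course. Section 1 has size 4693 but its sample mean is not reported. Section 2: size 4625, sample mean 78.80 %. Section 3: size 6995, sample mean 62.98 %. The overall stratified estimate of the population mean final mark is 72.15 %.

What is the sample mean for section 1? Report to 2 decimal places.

79.26

N = 4693 + 4625 + 6995 = 16313.
Overall total = μ·N = 72.15·16313 = 1176982.95.
Subtract the known strata: 4625·78.80 + 6995·62.98 = 804995.1.
Remaining total for section 1: 1176982.95 − 804995.1 = 371987.85.
Divide by its size: 371987.85 / 4693 = 79.2644... → 79.26.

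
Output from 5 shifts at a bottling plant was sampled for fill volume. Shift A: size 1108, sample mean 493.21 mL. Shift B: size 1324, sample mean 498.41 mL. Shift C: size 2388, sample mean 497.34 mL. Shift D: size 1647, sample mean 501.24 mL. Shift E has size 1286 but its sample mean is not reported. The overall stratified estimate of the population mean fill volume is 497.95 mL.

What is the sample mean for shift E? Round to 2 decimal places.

498.48

N = 1108 + 1324 + 2388 + 1647 + 1286 = 7753.
Overall total = μ·N = 497.95·7753 = 3860606.35.
Subtract the known strata: 1108·493.21 + 1324·498.41 + 2388·497.34 + 1647·501.24 = 3219561.72.
Remaining total for shift E: 3860606.35 − 3219561.72 = 641044.63.
Divide by its size: 641044.63 / 1286 = 498.4795... → 498.48.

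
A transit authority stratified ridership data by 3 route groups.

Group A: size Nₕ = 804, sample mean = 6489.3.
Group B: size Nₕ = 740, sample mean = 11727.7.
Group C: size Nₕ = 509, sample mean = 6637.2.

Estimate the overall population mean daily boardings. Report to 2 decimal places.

N = 2053; weights Wₕ = Nₕ/N = (0.3916, 0.3604, 0.2479).
x̄_st = Σ Wₕ·x̄ₕ = 0.3916·6489.3 + 0.3604·11727.7 + 0.2479·6637.2 ≈ 8414.1403...
→ 8414.14.

8414.14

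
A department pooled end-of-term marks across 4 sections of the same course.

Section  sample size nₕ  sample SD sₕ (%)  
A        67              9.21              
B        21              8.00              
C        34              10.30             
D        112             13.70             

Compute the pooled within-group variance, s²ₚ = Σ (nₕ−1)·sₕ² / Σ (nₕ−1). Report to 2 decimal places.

Degrees of freedom: 66 + 20 + 33 + 111 = 230.
Σ(nₕ−1)sₕ² = 66·84.8241 + 20·64 + 33·106.09 + 111·187.69 = 31212.9506.
s²ₚ = 31212.9506 / 230 = 135.7085... → 135.71.

135.71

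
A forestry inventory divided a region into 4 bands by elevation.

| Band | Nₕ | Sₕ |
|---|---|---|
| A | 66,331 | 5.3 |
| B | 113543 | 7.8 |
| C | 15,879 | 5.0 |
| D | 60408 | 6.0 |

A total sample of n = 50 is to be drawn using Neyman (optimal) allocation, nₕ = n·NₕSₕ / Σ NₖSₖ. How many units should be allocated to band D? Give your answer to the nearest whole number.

11

Σ NₕSₕ = 66331·5.3 + 113543·7.8 + 15879·5.0 + 60408·6.0 = 1679032.7.
Share for D: 362448/1679032.7 = 0.21587.
n_D = 50 × 0.21587 = 10.793... → 11.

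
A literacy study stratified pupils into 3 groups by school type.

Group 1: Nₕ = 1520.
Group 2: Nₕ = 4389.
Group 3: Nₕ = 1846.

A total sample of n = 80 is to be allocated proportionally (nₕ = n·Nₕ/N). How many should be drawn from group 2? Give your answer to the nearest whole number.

45

Share of group 2 = 4389/7755 = 0.56596.
Allocate 80 × 0.56596 = 45.277... → 45.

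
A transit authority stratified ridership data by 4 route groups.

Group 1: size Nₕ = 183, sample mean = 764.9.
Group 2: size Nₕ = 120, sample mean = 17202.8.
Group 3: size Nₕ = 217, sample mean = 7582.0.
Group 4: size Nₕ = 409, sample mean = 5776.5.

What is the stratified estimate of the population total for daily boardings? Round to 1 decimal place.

6212195.2

1: 183·764.9 = 139976.7
2: 120·17202.8 = 2064336
3: 217·7582.0 = 1645294
4: 409·5776.5 = 2362588.5
τ̂ = Σ Nₕx̄ₕ = 6212195.2.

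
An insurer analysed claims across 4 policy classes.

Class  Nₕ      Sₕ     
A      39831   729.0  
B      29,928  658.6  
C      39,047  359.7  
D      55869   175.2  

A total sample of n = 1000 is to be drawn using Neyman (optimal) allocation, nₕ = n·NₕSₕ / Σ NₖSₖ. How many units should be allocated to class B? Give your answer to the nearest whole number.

272

A: NₕSₕ = 39831·729.0 = 29036799
B: NₕSₕ = 29928·658.6 = 19710580.8
C: NₕSₕ = 39047·359.7 = 14045205.9
D: NₕSₕ = 55869·175.2 = 9788248.8
Σ NₕSₕ = 72580834.5.
n_B = 1000·19710580.8/72580834.5 = 271.567... → 272.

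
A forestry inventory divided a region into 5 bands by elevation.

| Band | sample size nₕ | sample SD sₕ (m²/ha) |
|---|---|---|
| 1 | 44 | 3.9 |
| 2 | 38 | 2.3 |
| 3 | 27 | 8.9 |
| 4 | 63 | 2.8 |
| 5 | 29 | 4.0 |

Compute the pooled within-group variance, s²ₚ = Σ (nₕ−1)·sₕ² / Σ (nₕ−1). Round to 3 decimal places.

1: (44−1)·3.9² = 43·15.21 = 654.03
2: (38−1)·2.3² = 37·5.29 = 195.73
3: (27−1)·8.9² = 26·79.21 = 2059.46
4: (63−1)·2.8² = 62·7.84 = 486.08
5: (29−1)·4.0² = 28·16 = 448
Numerator = 3843.3; denominator = Σ(nₕ−1) = 196.
s²ₚ = 3843.3/196 = 19.60867... → 19.609.

19.609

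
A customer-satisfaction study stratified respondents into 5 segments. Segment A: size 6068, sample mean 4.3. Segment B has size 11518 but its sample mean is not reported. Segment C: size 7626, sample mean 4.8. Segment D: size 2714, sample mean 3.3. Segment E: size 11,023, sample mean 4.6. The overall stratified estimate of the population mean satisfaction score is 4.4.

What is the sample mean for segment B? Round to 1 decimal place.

4.3

N = 6068 + 11518 + 7626 + 2714 + 11023 = 38949.
Overall total = μ·N = 4.4·38949 = 171375.6.
Subtract the known strata: 6068·4.3 + 7626·4.8 + 2714·3.3 + 11023·4.6 = 122359.2.
Remaining total for segment B: 171375.6 − 122359.2 = 49016.4.
Divide by its size: 49016.4 / 11518 = 4.256... → 4.3.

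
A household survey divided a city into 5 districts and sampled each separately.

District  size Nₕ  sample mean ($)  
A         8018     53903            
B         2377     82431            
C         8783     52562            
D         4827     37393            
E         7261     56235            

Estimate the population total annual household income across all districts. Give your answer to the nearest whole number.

1678603133

Population total = Σ Nₕ·x̄ₕ (each stratum's size times its mean).
8018·53903 + 2377·82431 + 8783·52562 + 4827·37393 + 7261·56235 = 432194254 + 195938487 + 461652046 + 180496011 + 408322335 = 1678603133.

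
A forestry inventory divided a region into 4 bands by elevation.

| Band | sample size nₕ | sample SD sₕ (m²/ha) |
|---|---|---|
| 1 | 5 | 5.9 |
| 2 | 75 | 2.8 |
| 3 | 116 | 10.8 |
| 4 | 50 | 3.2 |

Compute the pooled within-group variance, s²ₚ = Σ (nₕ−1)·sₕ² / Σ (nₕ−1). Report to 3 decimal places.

1: (5−1)·5.9² = 4·34.81 = 139.24
2: (75−1)·2.8² = 74·7.84 = 580.16
3: (116−1)·10.8² = 115·116.64 = 13413.6
4: (50−1)·3.2² = 49·10.24 = 501.76
Numerator = 14634.76; denominator = Σ(nₕ−1) = 242.
s²ₚ = 14634.76/242 = 60.47421... → 60.474.

60.474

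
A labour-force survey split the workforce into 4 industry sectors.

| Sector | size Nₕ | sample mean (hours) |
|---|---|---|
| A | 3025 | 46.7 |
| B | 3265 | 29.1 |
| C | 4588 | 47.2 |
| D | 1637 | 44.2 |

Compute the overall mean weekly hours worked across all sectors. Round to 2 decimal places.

41.96

N = 3025 + 3265 + 4588 + 1637 = 12515.
Overall mean = Σ (Nₕ/N)·x̄ₕ — weight by population share, not a simple average.
Σ Nₕx̄ₕ = 3025·46.7 + 3265·29.1 + 4588·47.2 + 1637·44.2 = 141267.5 + 95011.5 + 216553.6 + 72355.4 = 525188.
Divide by N: 525188 / 12515 = 41.9647... → 41.96.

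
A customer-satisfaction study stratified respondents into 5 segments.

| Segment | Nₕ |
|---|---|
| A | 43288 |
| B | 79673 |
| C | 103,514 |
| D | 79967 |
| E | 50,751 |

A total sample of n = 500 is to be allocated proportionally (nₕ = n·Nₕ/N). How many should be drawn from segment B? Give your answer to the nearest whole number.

N = 43288 + 79673 + 103514 + 79967 + 50751 = 357193.
n_B = 500·79673/357193 = 111.527... → 112.

112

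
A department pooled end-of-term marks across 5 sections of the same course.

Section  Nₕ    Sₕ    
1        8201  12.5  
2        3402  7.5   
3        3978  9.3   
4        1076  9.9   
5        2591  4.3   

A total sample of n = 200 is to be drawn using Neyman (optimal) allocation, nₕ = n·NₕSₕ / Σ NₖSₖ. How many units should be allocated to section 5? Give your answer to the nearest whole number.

12

Σ NₕSₕ = 8201·12.5 + 3402·7.5 + 3978·9.3 + 1076·9.9 + 2591·4.3 = 186816.6.
Share for 5: 11141.3/186816.6 = 0.05964.
n_5 = 200 × 0.05964 = 11.928... → 12.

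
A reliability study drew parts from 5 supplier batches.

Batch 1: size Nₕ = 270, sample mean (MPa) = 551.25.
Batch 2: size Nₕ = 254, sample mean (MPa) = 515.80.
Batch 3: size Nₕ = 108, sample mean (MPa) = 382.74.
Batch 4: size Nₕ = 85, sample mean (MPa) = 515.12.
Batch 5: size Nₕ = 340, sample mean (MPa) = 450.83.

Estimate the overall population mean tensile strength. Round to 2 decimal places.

N = 1057; weights Wₕ = Nₕ/N = (0.2554, 0.2403, 0.1022, 0.0804, 0.3217).
x̄_st = Σ Wₕ·x̄ₕ = 0.2554·551.25 + 0.2403·515.80 + 0.1022·382.74 + 0.0804·515.12 + 0.3217·450.83 ≈ 490.3065...
→ 490.31.

490.31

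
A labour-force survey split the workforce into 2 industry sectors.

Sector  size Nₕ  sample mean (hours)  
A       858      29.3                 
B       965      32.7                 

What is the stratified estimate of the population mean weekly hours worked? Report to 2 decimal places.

N = 1823; weights Wₕ = Nₕ/N = (0.4707, 0.5293).
x̄_st = Σ Wₕ·x̄ₕ = 0.4707·29.3 + 0.5293·32.7 ≈ 31.0998...
→ 31.10.

31.10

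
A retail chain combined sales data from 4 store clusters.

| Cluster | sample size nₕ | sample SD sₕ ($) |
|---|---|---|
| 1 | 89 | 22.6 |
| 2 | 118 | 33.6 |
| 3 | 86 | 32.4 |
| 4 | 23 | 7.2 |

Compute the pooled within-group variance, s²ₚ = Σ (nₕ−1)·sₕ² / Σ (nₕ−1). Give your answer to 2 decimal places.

1: (89−1)·22.6² = 88·510.76 = 44946.88
2: (118−1)·33.6² = 117·1128.96 = 132088.32
3: (86−1)·32.4² = 85·1049.76 = 89229.6
4: (23−1)·7.2² = 22·51.84 = 1140.48
Numerator = 267405.28; denominator = Σ(nₕ−1) = 312.
s²ₚ = 267405.28/312 = 857.0682... → 857.07.

857.07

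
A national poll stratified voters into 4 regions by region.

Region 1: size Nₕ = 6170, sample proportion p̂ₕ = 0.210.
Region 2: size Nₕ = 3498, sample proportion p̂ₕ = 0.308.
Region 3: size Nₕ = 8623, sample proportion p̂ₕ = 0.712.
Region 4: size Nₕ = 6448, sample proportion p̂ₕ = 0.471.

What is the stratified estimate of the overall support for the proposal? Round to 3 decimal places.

N = 6170 + 3498 + 8623 + 6448 = 24739.
Overall proportion = Σ (Nₕ/N)·p̂ₕ.
Σ Nₕp̂ₕ = 1295.7 + 1077.384 + 6139.576 + 3037.008 = 11549.668.
11549.668 / 24739 = 0.46686... → 0.467.

0.467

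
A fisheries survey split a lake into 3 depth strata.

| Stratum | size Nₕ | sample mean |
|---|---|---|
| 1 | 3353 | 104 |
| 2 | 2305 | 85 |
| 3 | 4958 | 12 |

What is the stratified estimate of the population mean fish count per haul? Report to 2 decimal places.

x̄_st = (Σ Nₕx̄ₕ) / (Σ Nₕ) = (3353·104 + 2305·85 + 4958·12) / 10616
= 604133 / 10616 = 56.9078... → 56.91.

56.91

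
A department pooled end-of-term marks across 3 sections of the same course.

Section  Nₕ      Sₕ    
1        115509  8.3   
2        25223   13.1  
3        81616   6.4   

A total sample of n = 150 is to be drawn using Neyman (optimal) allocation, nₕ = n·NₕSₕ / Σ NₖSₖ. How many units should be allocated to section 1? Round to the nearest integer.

Σ NₕSₕ = 115509·8.3 + 25223·13.1 + 81616·6.4 = 1811488.4.
Share for 1: 958724.7/1811488.4 = 0.52925.
n_1 = 150 × 0.52925 = 79.387... → 79.

79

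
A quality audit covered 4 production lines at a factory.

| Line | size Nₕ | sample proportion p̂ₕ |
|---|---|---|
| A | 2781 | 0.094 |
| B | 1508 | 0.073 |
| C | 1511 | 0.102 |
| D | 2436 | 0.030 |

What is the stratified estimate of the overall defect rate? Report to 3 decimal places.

N = 2781 + 1508 + 1511 + 2436 = 8236.
Overall proportion = Σ (Nₕ/N)·p̂ₕ.
Σ Nₕp̂ₕ = 261.414 + 110.084 + 154.122 + 73.08 = 598.7.
598.7 / 8236 = 0.07269... → 0.073.

0.073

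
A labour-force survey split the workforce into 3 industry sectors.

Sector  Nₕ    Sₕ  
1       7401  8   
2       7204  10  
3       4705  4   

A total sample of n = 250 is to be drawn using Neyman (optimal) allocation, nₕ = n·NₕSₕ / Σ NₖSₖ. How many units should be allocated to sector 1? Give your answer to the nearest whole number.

1: NₕSₕ = 7401·8 = 59208
2: NₕSₕ = 7204·10 = 72040
3: NₕSₕ = 4705·4 = 18820
Σ NₕSₕ = 150068.
n_1 = 250·59208/150068 = 98.635... → 99.

99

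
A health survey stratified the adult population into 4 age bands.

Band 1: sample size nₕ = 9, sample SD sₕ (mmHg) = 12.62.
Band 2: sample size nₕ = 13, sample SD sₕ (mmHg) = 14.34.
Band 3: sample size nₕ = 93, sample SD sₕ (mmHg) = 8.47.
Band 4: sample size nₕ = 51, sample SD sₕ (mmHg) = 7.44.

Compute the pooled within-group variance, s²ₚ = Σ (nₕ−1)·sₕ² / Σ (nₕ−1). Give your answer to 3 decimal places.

1: (9−1)·12.62² = 8·159.2644 = 1274.1152
2: (13−1)·14.34² = 12·205.6356 = 2467.6272
3: (93−1)·8.47² = 92·71.7409 = 6600.1628
4: (51−1)·7.44² = 50·55.3536 = 2767.68
Numerator = 13109.5852; denominator = Σ(nₕ−1) = 162.
s²ₚ = 13109.5852/162 = 80.92337... → 80.923.

80.923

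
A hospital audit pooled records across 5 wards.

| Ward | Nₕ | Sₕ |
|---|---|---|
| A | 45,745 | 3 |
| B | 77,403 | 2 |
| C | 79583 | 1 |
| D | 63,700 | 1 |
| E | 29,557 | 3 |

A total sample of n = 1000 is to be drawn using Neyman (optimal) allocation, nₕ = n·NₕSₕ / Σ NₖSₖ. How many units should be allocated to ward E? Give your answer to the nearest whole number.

A: NₕSₕ = 45745·3 = 137235
B: NₕSₕ = 77403·2 = 154806
C: NₕSₕ = 79583·1 = 79583
D: NₕSₕ = 63700·1 = 63700
E: NₕSₕ = 29557·3 = 88671
Σ NₕSₕ = 523995.
n_E = 1000·88671/523995 = 169.221... → 169.

169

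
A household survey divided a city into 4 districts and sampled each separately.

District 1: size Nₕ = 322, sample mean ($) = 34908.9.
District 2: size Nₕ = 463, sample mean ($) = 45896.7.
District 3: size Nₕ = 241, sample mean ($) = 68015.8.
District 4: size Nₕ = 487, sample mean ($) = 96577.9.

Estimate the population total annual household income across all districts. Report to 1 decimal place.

95916083.0

Estimate total by summing Nₕ·x̄ₕ over strata.
322·34908.9 + 463·45896.7 + 241·68015.8 + 487·96577.9 = 11240665.8 + 21250172.1 + 16391807.8 + 47033437.3 = 95916083.0.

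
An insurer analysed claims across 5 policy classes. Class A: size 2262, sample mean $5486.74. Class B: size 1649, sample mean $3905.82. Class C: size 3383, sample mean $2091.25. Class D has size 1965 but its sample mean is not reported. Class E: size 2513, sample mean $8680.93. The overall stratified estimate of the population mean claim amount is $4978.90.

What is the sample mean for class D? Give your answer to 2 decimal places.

5531.82

N = 2262 + 1649 + 3383 + 1965 + 2513 = 11772.
Overall total = μ·N = 4978.90·11772 = 58611610.8.
Subtract the known strata: 2262·5486.74 + 1649·3905.82 + 3383·2091.25 + 2513·8680.93 = 47741578.9.
Remaining total for class D: 58611610.8 − 47741578.9 = 10870031.9.
Divide by its size: 10870031.9 / 1965 = 5531.8228... → 5531.82.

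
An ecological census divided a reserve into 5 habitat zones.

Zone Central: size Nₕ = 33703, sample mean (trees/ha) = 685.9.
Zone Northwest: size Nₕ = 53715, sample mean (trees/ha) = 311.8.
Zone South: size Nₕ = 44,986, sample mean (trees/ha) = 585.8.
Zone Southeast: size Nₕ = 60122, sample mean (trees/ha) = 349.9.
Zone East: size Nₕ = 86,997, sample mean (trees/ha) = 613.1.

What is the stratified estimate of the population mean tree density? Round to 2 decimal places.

x̄_st = (Σ Nₕx̄ₕ) / (Σ Nₕ) = (33703·685.9 + 53715·311.8 + 44986·585.8 + 60122·349.9 + 86997·613.1) / 279523
= 140592572 / 279523 = 502.9732... → 502.97.

502.97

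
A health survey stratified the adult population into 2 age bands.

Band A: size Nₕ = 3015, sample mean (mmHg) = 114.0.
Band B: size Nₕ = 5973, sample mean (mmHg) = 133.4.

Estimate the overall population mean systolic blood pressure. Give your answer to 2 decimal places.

126.89

N = 8988; weights Wₕ = Nₕ/N = (0.3354, 0.6646).
x̄_st = Σ Wₕ·x̄ₕ = 0.3354·114.0 + 0.6646·133.4 ≈ 126.8923...
→ 126.89.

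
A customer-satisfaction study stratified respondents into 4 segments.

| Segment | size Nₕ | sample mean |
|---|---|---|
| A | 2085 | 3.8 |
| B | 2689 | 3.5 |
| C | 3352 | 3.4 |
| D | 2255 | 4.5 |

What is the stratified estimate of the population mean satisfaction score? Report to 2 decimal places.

N = 10381; weights Wₕ = Nₕ/N = (0.2008, 0.2590, 0.3229, 0.2172).
x̄_st = Σ Wₕ·x̄ₕ = 0.2008·3.8 + 0.2590·3.5 + 0.3229·3.4 + 0.2172·4.5 ≈ 3.7452...
→ 3.75.

3.75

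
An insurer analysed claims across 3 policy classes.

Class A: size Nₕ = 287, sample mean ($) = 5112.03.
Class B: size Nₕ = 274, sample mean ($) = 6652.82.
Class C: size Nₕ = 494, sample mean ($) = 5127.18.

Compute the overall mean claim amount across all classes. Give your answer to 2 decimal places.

N = 1055; weights Wₕ = Nₕ/N = (0.2720, 0.2597, 0.4682).
x̄_st = Σ Wₕ·x̄ₕ = 0.2720·5112.03 + 0.2597·6652.82 + 0.4682·5127.18 ≈ 5519.2912...
→ 5519.29.

5519.29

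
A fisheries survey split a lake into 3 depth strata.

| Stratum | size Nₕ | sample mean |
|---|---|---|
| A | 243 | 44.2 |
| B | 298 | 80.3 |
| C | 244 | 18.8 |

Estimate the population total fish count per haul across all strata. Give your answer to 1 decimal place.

Population total = Σ Nₕ·x̄ₕ (each stratum's size times its mean).
243·44.2 + 298·80.3 + 244·18.8 = 10740.6 + 23929.4 + 4587.2 = 39257.2.

39257.2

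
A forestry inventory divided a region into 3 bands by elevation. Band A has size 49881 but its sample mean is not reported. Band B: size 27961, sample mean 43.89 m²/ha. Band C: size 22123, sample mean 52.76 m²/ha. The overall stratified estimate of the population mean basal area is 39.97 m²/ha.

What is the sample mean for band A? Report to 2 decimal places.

Σ Nₕx̄ₕ = N·μ, so 49881·x̄_A = 99965·39.97 − (27961·43.89 + 22123·52.76).
= 3995601.05 − 2394417.77 = 1601183.28.
x̄_A = 1601183.28 / 49881 = 32.1001... → 32.10.

32.10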